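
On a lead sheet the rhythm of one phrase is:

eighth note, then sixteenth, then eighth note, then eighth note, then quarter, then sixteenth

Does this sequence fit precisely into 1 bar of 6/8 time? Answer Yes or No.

One bar of 6/8 = 12 sixteenth notes.
Working in sixteenth notes: eighth note = 2; sixteenth = 1; eighth note = 2; eighth note = 2; quarter = 4; sixteenth = 1.
Total: 2 + 1 + 2 + 2 + 4 + 1 = 12.
12 equals 12, so the answer is Yes.

Yes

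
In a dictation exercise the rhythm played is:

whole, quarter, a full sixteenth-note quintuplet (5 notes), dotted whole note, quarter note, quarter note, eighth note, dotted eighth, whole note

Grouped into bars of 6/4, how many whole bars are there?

One bar of 6/4 = 24 sixteenth notes.
In sixteenth notes: whole = 16; quarter = 4; a full sixteenth-note quintuplet (5 notes) (five quintuplet sixteenths span one quarter) = 4; dotted whole note = 24; quarter note = 4; quarter note = 4; eighth note = 2; dotted eighth = 3; whole note = 16.
Altogether 16 + 4 + 4 + 24 + 4 + 4 + 2 + 3 + 16 = 77.
77 ÷ 24 = 3 complete bars with 5 left over.

3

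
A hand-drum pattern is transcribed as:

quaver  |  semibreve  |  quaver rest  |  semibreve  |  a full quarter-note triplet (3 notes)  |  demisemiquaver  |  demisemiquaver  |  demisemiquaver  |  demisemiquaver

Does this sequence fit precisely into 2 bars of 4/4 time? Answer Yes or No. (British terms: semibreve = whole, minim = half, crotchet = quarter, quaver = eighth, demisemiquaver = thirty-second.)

No

One bar of 4/4 = 32 thirty-second notes, so 2 bars = 64.
Convert each value to thirty-second notes: quaver = 4; semibreve = 32; quaver rest = 4; semibreve = 32; a full quarter-note triplet (3 notes) (three triplet quarters span one half) = 16; demisemiquaver = 1; demisemiquaver = 1; demisemiquaver = 1; demisemiquaver = 1.
Altogether 4 + 32 + 4 + 32 + 16 + 1 + 1 + 1 + 1 = 92.
92 exceeds 64, so the answer is No.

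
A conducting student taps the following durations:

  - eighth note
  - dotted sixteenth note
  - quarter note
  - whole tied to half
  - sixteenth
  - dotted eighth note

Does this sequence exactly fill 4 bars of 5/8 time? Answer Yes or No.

No

One bar of 5/8 = 20 thirty-second notes, so 4 bars = 80.
Working in thirty-second notes: eighth note = 4; dotted sixteenth note = 3; quarter note = 8; whole tied to half (whole + half) = 48; sixteenth = 2; dotted eighth note = 6.
Total: 4 + 3 + 8 + 48 + 2 + 6 = 71.
71 falls short of 80, so the answer is No.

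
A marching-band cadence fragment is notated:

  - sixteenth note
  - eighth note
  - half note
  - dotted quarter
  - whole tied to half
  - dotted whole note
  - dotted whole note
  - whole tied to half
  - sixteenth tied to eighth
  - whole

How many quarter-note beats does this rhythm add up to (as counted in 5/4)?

One quarter-note beat = 4 sixteenth notes.
Each duration in sixteenth notes: sixteenth note = 1; eighth note = 2; half note = 8; dotted quarter = 6; whole tied to half (whole + half) = 24; dotted whole note = 24; dotted whole note = 24; whole tied to half (whole + half) = 24; sixteenth tied to eighth (sixteenth + eighth) = 3; whole = 16.
Sum: 1 + 2 + 8 + 6 + 24 + 24 + 24 + 24 + 3 + 16 = 132.
132 ÷ 4 = 33 beats.

33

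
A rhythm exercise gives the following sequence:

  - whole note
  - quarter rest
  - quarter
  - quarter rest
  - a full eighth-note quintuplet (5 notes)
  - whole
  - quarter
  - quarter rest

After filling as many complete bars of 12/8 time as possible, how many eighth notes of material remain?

6

One bar of 12/8 = 6 quarter notes.
Each duration in quarter notes: whole note = 4; quarter rest = 1; quarter = 1; quarter rest = 1; a full eighth-note quintuplet (5 notes) (five quintuplet eighths span one half) = 2; whole = 4; quarter = 1; quarter rest = 1.
Altogether 4 + 1 + 1 + 1 + 2 + 4 + 1 + 1 = 15.
15 ÷ 6 = 2 complete bars with 3 quarter notes remaining = 6 eighth notes.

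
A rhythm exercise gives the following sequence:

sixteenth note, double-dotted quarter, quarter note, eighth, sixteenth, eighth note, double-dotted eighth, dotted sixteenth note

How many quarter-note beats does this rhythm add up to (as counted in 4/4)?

5.5

One quarter-note beat = 8 thirty-second notes.
Each duration in thirty-second notes: sixteenth note = 2; double-dotted quarter = 14; quarter note = 8; eighth = 4; sixteenth = 2; eighth note = 4; double-dotted eighth = 7; dotted sixteenth note = 3.
Total: 2 + 14 + 8 + 4 + 2 + 4 + 7 + 3 = 44.
44 ÷ 8 = 5.5 beats.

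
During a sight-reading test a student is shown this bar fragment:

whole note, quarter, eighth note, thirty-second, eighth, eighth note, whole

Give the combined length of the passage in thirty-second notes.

85

Working in thirty-second notes: whole note = 32; quarter = 8; eighth note = 4; thirty-second = 1; eighth = 4; eighth note = 4; whole = 32.
Sum: 32 + 8 + 4 + 1 + 4 + 4 + 32 = 85 thirty-second notes.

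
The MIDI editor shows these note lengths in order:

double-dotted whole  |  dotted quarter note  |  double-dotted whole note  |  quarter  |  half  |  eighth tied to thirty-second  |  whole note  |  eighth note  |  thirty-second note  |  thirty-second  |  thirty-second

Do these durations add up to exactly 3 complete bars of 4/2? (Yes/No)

Yes

One bar of 4/2 = 64 thirty-second notes, so 3 bars = 192.
Express everything in thirty-second notes: double-dotted whole = 56; dotted quarter note = 12; double-dotted whole note = 56; quarter = 8; half = 16; eighth tied to thirty-second (eighth + thirty-second) = 5; whole note = 32; eighth note = 4; thirty-second note = 1; thirty-second = 1; thirty-second = 1.
Total: 56 + 12 + 56 + 8 + 16 + 5 + 32 + 4 + 1 + 1 + 1 = 192.
192 equals 192, so the answer is Yes.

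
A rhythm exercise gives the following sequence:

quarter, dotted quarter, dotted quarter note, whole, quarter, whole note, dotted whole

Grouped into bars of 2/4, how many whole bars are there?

9

One bar of 2/4 = 4 eighth notes.
Express everything in eighth notes: quarter = 2; dotted quarter = 3; dotted quarter note = 3; whole = 8; quarter = 2; whole note = 8; dotted whole = 12.
Sum: 2 + 3 + 3 + 8 + 2 + 8 + 12 = 38.
38 ÷ 4 = 9 complete bars with 2 left over.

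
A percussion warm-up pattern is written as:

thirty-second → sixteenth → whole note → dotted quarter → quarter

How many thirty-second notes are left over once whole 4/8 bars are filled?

7

One bar of 4/8 = 16 thirty-second notes.
In thirty-second notes: thirty-second = 1; sixteenth = 2; whole note = 32; dotted quarter = 12; quarter = 8.
Adding: 1 + 2 + 32 + 12 + 8 = 55.
55 ÷ 16 = 3 complete bars with 7 thirty-second notes remaining.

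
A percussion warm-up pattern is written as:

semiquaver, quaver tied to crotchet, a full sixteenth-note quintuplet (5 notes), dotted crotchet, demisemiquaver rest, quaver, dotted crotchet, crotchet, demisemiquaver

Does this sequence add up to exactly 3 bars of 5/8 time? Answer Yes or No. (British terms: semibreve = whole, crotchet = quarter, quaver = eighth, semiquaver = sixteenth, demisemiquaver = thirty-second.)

Yes

One bar of 5/8 = 20 thirty-second notes, so 3 bars = 60.
Express everything in thirty-second notes: semiquaver = 2; quaver tied to crotchet (quaver + crotchet) = 12; a full sixteenth-note quintuplet (5 notes) (five quintuplet sixteenths span one quarter) = 8; dotted crotchet = 12; demisemiquaver rest = 1; quaver = 4; dotted crotchet = 12; crotchet = 8; demisemiquaver = 1.
Sum: 2 + 12 + 8 + 12 + 1 + 4 + 12 + 8 + 1 = 60.
60 equals 60, so the answer is Yes.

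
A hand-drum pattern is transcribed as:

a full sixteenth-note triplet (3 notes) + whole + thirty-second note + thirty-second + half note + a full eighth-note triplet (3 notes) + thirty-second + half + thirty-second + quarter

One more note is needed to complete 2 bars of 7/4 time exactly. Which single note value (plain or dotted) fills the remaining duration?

dotted half note

2 bars of 7/4 = 112 thirty-second notes.
Express everything in thirty-second notes: a full sixteenth-note triplet (3 notes) (three triplet sixteenths span one eighth) = 4; whole = 32; thirty-second note = 1; thirty-second = 1; half note = 16; a full eighth-note triplet (3 notes) (three triplet eighths span one quarter) = 8; thirty-second = 1; half = 16; thirty-second = 1; quarter = 8.
Altogether 4 + 32 + 1 + 1 + 16 + 8 + 1 + 16 + 1 + 8 = 88.
Remaining: 112 − 88 = 24 thirty-second notes, which is a dotted half note.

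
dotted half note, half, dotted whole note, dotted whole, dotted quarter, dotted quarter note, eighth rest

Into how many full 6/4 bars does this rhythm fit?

One bar of 6/4 = 12 eighth notes.
Express everything in eighth notes: dotted half note = 6; half = 4; dotted whole note = 12; dotted whole = 12; dotted quarter = 3; dotted quarter note = 3; eighth rest = 1.
Sum: 6 + 4 + 12 + 12 + 3 + 3 + 1 = 41.
41 ÷ 12 = 3 complete bars with 5 left over.

3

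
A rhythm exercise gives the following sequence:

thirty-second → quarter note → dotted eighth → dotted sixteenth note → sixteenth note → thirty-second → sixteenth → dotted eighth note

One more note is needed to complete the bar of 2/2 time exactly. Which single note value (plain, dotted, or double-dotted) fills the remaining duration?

dotted sixteenth note

The bar of 2/2 = 32 thirty-second notes.
Convert each value to thirty-second notes: thirty-second = 1; quarter note = 8; dotted eighth = 6; dotted sixteenth note = 3; sixteenth note = 2; thirty-second = 1; sixteenth = 2; dotted eighth note = 6.
Adding: 1 + 8 + 6 + 3 + 2 + 1 + 2 + 6 = 29.
Remaining: 32 − 29 = 3 thirty-second notes, which is a dotted sixteenth note.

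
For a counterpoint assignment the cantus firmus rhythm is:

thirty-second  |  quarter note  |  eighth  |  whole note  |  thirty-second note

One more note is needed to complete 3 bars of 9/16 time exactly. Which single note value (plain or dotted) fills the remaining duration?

quarter note

3 bars of 9/16 = 54 thirty-second notes.
In thirty-second notes: thirty-second = 1; quarter note = 8; eighth = 4; whole note = 32; thirty-second note = 1.
Adding: 1 + 8 + 4 + 32 + 1 = 46.
Remaining: 54 − 46 = 8 thirty-second notes, which is a quarter note.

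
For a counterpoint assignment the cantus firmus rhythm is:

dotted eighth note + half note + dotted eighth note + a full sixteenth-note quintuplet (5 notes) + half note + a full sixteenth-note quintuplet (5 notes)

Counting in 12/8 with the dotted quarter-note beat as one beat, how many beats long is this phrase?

One dotted quarter-note beat = 6 sixteenth notes.
Express everything in sixteenth notes: dotted eighth note = 3; half note = 8; dotted eighth note = 3; a full sixteenth-note quintuplet (5 notes) (five quintuplet sixteenths span one quarter) = 4; half note = 8; a full sixteenth-note quintuplet (5 notes) (five quintuplet sixteenths span one quarter) = 4.
Altogether 3 + 8 + 3 + 4 + 8 + 4 = 30.
30 ÷ 6 = 5 beats.

5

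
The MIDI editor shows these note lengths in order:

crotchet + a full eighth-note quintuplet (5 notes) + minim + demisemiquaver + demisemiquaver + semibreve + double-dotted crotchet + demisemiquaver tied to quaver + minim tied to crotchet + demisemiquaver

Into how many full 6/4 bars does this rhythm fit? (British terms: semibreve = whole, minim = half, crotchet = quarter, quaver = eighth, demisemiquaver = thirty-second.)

One bar of 6/4 = 48 thirty-second notes.
Working in thirty-second notes: crotchet = 8; a full eighth-note quintuplet (5 notes) (five quintuplet eighths span one half) = 16; minim = 16; demisemiquaver = 1; demisemiquaver = 1; semibreve = 32; double-dotted crotchet = 14; demisemiquaver tied to quaver (demisemiquaver + quaver) = 5; minim tied to crotchet (minim + crotchet) = 24; demisemiquaver = 1.
Altogether 8 + 16 + 16 + 1 + 1 + 32 + 14 + 5 + 24 + 1 = 118.
118 ÷ 48 = 2 complete bars with 22 left over.

2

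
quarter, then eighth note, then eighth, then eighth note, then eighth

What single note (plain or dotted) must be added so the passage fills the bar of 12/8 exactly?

The bar of 12/8 = 12 eighth notes.
In eighth notes: quarter = 2; eighth note = 1; eighth = 1; eighth note = 1; eighth = 1.
Sum: 2 + 1 + 1 + 1 + 1 = 6.
Remaining: 12 − 6 = 6 eighth notes, which is a dotted half note.

dotted half note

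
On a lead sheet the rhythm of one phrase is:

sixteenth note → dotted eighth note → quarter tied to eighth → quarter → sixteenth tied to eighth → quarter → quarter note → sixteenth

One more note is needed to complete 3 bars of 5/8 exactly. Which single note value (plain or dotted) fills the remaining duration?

3 bars of 5/8 = 30 sixteenth notes.
Convert each value to sixteenth notes: sixteenth note = 1; dotted eighth note = 3; quarter tied to eighth (quarter + eighth) = 6; quarter = 4; sixteenth tied to eighth (sixteenth + eighth) = 3; quarter = 4; quarter note = 4; sixteenth = 1.
Total: 1 + 3 + 6 + 4 + 3 + 4 + 4 + 1 = 26.
Remaining: 30 − 26 = 4 sixteenth notes, which is a quarter note.

quarter note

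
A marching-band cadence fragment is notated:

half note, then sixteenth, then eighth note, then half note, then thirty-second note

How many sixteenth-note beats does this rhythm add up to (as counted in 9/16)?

19.5

One sixteenth-note beat = 2 thirty-second notes.
Express everything in thirty-second notes: half note = 16; sixteenth = 2; eighth note = 4; half note = 16; thirty-second note = 1.
Sum: 16 + 2 + 4 + 16 + 1 = 39.
39 ÷ 2 = 19.5 beats.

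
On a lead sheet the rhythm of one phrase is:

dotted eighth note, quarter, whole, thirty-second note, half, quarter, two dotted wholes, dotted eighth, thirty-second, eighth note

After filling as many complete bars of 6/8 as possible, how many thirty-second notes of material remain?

10

One bar of 6/8 = 24 thirty-second notes.
In thirty-second notes: dotted eighth note = 6; quarter = 8; whole = 32; thirty-second note = 1; half = 16; quarter = 8; dotted whole = 48; dotted whole = 48; dotted eighth = 6; thirty-second = 1; eighth note = 4.
Adding: 6 + 8 + 32 + 1 + 16 + 8 + 48 + 48 + 6 + 1 + 4 = 178.
178 ÷ 24 = 7 complete bars with 10 thirty-second notes remaining.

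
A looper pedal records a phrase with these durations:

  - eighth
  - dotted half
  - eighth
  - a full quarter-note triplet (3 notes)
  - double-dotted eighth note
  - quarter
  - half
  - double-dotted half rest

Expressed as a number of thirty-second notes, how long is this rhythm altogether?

107

Convert each value to thirty-second notes: eighth = 4; dotted half = 24; eighth = 4; a full quarter-note triplet (3 notes) (three triplet quarters span one half) = 16; double-dotted eighth note = 7; quarter = 8; half = 16; double-dotted half rest = 28.
Sum: 4 + 24 + 4 + 16 + 7 + 8 + 16 + 28 = 107 thirty-second notes.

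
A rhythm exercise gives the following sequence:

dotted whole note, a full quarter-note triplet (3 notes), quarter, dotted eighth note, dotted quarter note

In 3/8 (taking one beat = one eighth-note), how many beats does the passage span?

One eighth-note beat = 2 sixteenth notes.
Working in sixteenth notes: dotted whole note = 24; a full quarter-note triplet (3 notes) (three triplet quarters span one half) = 8; quarter = 4; dotted eighth note = 3; dotted quarter note = 6.
Sum: 24 + 8 + 4 + 3 + 6 = 45.
45 ÷ 2 = 22.5 beats.

22.5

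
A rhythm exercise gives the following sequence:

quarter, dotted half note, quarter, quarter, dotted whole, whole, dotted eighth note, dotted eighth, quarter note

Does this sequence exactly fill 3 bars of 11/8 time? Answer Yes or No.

No

One bar of 11/8 = 22 sixteenth notes, so 3 bars = 66.
Working in sixteenth notes: quarter = 4; dotted half note = 12; quarter = 4; quarter = 4; dotted whole = 24; whole = 16; dotted eighth note = 3; dotted eighth = 3; quarter note = 4.
Sum: 4 + 12 + 4 + 4 + 24 + 16 + 3 + 3 + 4 = 74.
74 exceeds 66, so the answer is No.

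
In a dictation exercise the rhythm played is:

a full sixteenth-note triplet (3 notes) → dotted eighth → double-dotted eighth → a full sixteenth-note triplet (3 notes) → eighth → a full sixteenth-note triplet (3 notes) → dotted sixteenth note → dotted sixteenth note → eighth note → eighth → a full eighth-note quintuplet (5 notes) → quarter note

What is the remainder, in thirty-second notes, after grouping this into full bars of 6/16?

One bar of 6/16 = 12 thirty-second notes.
Convert each value to thirty-second notes: a full sixteenth-note triplet (3 notes) (three triplet sixteenths span one eighth) = 4; dotted eighth = 6; double-dotted eighth = 7; a full sixteenth-note triplet (3 notes) (three triplet sixteenths span one eighth) = 4; eighth = 4; a full sixteenth-note triplet (3 notes) (three triplet sixteenths span one eighth) = 4; dotted sixteenth note = 3; dotted sixteenth note = 3; eighth note = 4; eighth = 4; a full eighth-note quintuplet (5 notes) (five quintuplet eighths span one half) = 16; quarter note = 8.
Adding: 4 + 6 + 7 + 4 + 4 + 4 + 3 + 3 + 4 + 4 + 16 + 8 = 67.
67 ÷ 12 = 5 complete bars with 7 thirty-second notes remaining.

7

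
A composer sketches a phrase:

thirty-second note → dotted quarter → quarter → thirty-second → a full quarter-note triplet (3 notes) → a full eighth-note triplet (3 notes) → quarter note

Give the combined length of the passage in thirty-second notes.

Each duration in thirty-second notes: thirty-second note = 1; dotted quarter = 12; quarter = 8; thirty-second = 1; a full quarter-note triplet (3 notes) (three triplet quarters span one half) = 16; a full eighth-note triplet (3 notes) (three triplet eighths span one quarter) = 8; quarter note = 8.
Adding: 1 + 12 + 8 + 1 + 16 + 8 + 8 = 54 thirty-second notes.

54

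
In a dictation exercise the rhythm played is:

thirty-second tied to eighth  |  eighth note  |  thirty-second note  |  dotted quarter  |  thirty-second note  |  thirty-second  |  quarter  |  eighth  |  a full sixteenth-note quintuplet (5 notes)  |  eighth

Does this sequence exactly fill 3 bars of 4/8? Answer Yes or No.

Yes

One bar of 4/8 = 16 thirty-second notes, so 3 bars = 48.
In thirty-second notes: thirty-second tied to eighth (thirty-second + eighth) = 5; eighth note = 4; thirty-second note = 1; dotted quarter = 12; thirty-second note = 1; thirty-second = 1; quarter = 8; eighth = 4; a full sixteenth-note quintuplet (5 notes) (five quintuplet sixteenths span one quarter) = 8; eighth = 4.
Total: 5 + 4 + 1 + 12 + 1 + 1 + 8 + 4 + 8 + 4 = 48.
48 equals 48, so the answer is Yes.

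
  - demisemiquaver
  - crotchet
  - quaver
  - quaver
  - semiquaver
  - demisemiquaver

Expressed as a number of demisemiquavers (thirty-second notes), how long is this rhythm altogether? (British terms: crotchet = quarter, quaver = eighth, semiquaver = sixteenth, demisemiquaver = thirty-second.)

Each duration in thirty-second notes: demisemiquaver = 1; crotchet = 8; quaver = 4; quaver = 4; semiquaver = 2; demisemiquaver = 1.
Sum: 1 + 8 + 4 + 4 + 2 + 1 = 20 thirty-second notes.

20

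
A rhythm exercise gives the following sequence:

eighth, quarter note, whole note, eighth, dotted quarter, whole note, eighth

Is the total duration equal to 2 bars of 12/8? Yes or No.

Yes

One bar of 12/8 = 12 eighth notes, so 2 bars = 24.
Convert each value to eighth notes: eighth = 1; quarter note = 2; whole note = 8; eighth = 1; dotted quarter = 3; whole note = 8; eighth = 1.
Sum: 1 + 2 + 8 + 1 + 3 + 8 + 1 = 24.
24 equals 24, so the answer is Yes.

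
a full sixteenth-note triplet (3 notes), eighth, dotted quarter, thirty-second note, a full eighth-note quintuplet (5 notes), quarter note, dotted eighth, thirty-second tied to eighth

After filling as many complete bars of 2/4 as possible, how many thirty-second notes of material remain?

8

One bar of 2/4 = 16 thirty-second notes.
Working in thirty-second notes: a full sixteenth-note triplet (3 notes) (three triplet sixteenths span one eighth) = 4; eighth = 4; dotted quarter = 12; thirty-second note = 1; a full eighth-note quintuplet (5 notes) (five quintuplet eighths span one half) = 16; quarter note = 8; dotted eighth = 6; thirty-second tied to eighth (thirty-second + eighth) = 5.
Altogether 4 + 4 + 12 + 1 + 16 + 8 + 6 + 5 = 56.
56 ÷ 16 = 3 complete bars with 8 thirty-second notes remaining.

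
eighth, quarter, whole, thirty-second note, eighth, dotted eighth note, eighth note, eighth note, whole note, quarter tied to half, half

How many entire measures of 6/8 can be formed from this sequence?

5

One bar of 6/8 = 24 thirty-second notes.
In thirty-second notes: eighth = 4; quarter = 8; whole = 32; thirty-second note = 1; eighth = 4; dotted eighth note = 6; eighth note = 4; eighth note = 4; whole note = 32; quarter tied to half (quarter + half) = 24; half = 16.
Adding: 4 + 8 + 32 + 1 + 4 + 6 + 4 + 4 + 32 + 24 + 16 = 135.
135 ÷ 24 = 5 complete bars with 15 left over.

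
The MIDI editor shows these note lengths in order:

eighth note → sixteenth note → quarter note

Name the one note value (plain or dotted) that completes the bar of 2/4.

sixteenth note

The bar of 2/4 = 8 sixteenth notes.
Convert each value to sixteenth notes: eighth note = 2; sixteenth note = 1; quarter note = 4.
Adding: 2 + 1 + 4 = 7.
Remaining: 8 − 7 = 1 sixteenth note, which is a sixteenth note.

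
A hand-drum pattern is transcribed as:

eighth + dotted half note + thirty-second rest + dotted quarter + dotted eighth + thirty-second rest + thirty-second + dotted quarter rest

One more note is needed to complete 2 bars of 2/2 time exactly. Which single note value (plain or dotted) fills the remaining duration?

2 bars of 2/2 = 64 thirty-second notes.
Convert each value to thirty-second notes: eighth = 4; dotted half note = 24; thirty-second rest = 1; dotted quarter = 12; dotted eighth = 6; thirty-second rest = 1; thirty-second = 1; dotted quarter rest = 12.
Altogether 4 + 24 + 1 + 12 + 6 + 1 + 1 + 12 = 61.
Remaining: 64 − 61 = 3 thirty-second notes, which is a dotted sixteenth note.

dotted sixteenth note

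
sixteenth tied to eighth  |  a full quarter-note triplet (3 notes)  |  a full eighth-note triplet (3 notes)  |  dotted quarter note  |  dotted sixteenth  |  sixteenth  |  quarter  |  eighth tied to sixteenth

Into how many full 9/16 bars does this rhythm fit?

One bar of 9/16 = 18 thirty-second notes.
Convert each value to thirty-second notes: sixteenth tied to eighth (sixteenth + eighth) = 6; a full quarter-note triplet (3 notes) (three triplet quarters span one half) = 16; a full eighth-note triplet (3 notes) (three triplet eighths span one quarter) = 8; dotted quarter note = 12; dotted sixteenth = 3; sixteenth = 2; quarter = 8; eighth tied to sixteenth (eighth + sixteenth) = 6.
Total: 6 + 16 + 8 + 12 + 3 + 2 + 8 + 6 = 61.
61 ÷ 18 = 3 complete bars with 7 left over.

3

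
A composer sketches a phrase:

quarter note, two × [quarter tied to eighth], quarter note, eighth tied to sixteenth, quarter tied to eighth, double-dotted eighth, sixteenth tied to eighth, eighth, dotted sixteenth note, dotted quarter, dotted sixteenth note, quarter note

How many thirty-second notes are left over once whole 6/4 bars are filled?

5

One bar of 6/4 = 48 thirty-second notes.
In thirty-second notes: quarter note = 8; quarter tied to eighth (quarter + eighth) = 12; quarter tied to eighth (quarter + eighth) = 12; quarter note = 8; eighth tied to sixteenth (eighth + sixteenth) = 6; quarter tied to eighth (quarter + eighth) = 12; double-dotted eighth = 7; sixteenth tied to eighth (sixteenth + eighth) = 6; eighth = 4; dotted sixteenth note = 3; dotted quarter = 12; dotted sixteenth note = 3; quarter note = 8.
Total: 8 + 12 + 12 + 8 + 6 + 12 + 7 + 6 + 4 + 3 + 12 + 3 + 8 = 101.
101 ÷ 48 = 2 complete bars with 5 thirty-second notes remaining.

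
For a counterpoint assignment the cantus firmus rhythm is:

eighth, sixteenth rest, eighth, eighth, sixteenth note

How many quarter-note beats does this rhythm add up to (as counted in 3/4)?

2

One quarter-note beat = 4 sixteenth notes.
Working in sixteenth notes: eighth = 2; sixteenth rest = 1; eighth = 2; eighth = 2; sixteenth note = 1.
Total: 2 + 1 + 2 + 2 + 1 = 8.
8 ÷ 4 = 2 beats.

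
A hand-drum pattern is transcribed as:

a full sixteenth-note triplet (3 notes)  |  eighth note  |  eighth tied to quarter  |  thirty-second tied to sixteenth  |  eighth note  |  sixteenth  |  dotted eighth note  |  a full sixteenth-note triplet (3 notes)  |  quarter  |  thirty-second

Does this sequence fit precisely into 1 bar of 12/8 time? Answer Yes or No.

One bar of 12/8 = 48 thirty-second notes.
Express everything in thirty-second notes: a full sixteenth-note triplet (3 notes) (three triplet sixteenths span one eighth) = 4; eighth note = 4; eighth tied to quarter (eighth + quarter) = 12; thirty-second tied to sixteenth (thirty-second + sixteenth) = 3; eighth note = 4; sixteenth = 2; dotted eighth note = 6; a full sixteenth-note triplet (3 notes) (three triplet sixteenths span one eighth) = 4; quarter = 8; thirty-second = 1.
Adding: 4 + 4 + 12 + 3 + 4 + 2 + 6 + 4 + 8 + 1 = 48.
48 equals 48, so the answer is Yes.

Yes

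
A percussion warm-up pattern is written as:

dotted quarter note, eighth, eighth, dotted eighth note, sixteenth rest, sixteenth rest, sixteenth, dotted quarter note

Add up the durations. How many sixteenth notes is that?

Express everything in sixteenth notes: dotted quarter note = 6; eighth = 2; eighth = 2; dotted eighth note = 3; sixteenth rest = 1; sixteenth rest = 1; sixteenth = 1; dotted quarter note = 6.
Sum: 6 + 2 + 2 + 3 + 1 + 1 + 1 + 6 = 22 sixteenth notes.

22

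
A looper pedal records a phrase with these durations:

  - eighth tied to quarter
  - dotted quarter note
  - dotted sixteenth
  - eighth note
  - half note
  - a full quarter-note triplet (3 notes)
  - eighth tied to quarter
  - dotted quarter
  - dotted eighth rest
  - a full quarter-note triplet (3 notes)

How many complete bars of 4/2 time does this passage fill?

1

One bar of 4/2 = 64 thirty-second notes.
In thirty-second notes: eighth tied to quarter (eighth + quarter) = 12; dotted quarter note = 12; dotted sixteenth = 3; eighth note = 4; half note = 16; a full quarter-note triplet (3 notes) (three triplet quarters span one half) = 16; eighth tied to quarter (eighth + quarter) = 12; dotted quarter = 12; dotted eighth rest = 6; a full quarter-note triplet (3 notes) (three triplet quarters span one half) = 16.
Adding: 12 + 12 + 3 + 4 + 16 + 16 + 12 + 12 + 6 + 16 = 109.
109 ÷ 64 = 1 complete bar with 45 left over.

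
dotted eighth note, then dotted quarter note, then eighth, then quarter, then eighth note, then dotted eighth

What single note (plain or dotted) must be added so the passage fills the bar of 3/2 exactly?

quarter note

The bar of 3/2 = 24 sixteenth notes.
Express everything in sixteenth notes: dotted eighth note = 3; dotted quarter note = 6; eighth = 2; quarter = 4; eighth note = 2; dotted eighth = 3.
Total: 3 + 6 + 2 + 4 + 2 + 3 = 20.
Remaining: 24 − 20 = 4 sixteenth notes, which is a quarter note.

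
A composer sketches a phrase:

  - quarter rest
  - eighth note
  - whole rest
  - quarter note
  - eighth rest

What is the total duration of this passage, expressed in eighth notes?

14

Express everything in eighth notes: quarter rest = 2; eighth note = 1; whole rest = 8; quarter note = 2; eighth rest = 1.
Total: 2 + 1 + 8 + 2 + 1 = 14 eighth notes.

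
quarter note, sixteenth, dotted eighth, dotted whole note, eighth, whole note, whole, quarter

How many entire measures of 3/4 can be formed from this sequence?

5

One bar of 3/4 = 12 sixteenth notes.
Each duration in sixteenth notes: quarter note = 4; sixteenth = 1; dotted eighth = 3; dotted whole note = 24; eighth = 2; whole note = 16; whole = 16; quarter = 4.
Adding: 4 + 1 + 3 + 24 + 2 + 16 + 16 + 4 = 70.
70 ÷ 12 = 5 complete bars with 10 left over.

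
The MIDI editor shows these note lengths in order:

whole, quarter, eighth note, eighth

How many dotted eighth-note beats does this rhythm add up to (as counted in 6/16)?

8

One dotted eighth-note beat = 3 sixteenth notes.
Working in sixteenth notes: whole = 16; quarter = 4; eighth note = 2; eighth = 2.
Altogether 16 + 4 + 2 + 2 = 24.
24 ÷ 3 = 8 beats.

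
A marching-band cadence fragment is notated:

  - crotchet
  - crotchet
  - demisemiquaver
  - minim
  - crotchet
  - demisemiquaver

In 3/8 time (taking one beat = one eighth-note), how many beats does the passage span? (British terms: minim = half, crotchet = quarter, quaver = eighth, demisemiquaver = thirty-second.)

10.5

One eighth-note beat = 4 thirty-second notes.
Each duration in thirty-second notes: crotchet = 8; crotchet = 8; demisemiquaver = 1; minim = 16; crotchet = 8; demisemiquaver = 1.
Total: 8 + 8 + 1 + 16 + 8 + 1 = 42.
42 ÷ 4 = 10.5 beats.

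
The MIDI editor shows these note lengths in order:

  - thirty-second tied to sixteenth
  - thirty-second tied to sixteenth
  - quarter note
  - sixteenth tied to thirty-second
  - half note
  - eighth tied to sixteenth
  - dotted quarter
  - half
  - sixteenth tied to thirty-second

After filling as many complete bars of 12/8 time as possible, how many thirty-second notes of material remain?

One bar of 12/8 = 48 thirty-second notes.
In thirty-second notes: thirty-second tied to sixteenth (thirty-second + sixteenth) = 3; thirty-second tied to sixteenth (thirty-second + sixteenth) = 3; quarter note = 8; sixteenth tied to thirty-second (sixteenth + thirty-second) = 3; half note = 16; eighth tied to sixteenth (eighth + sixteenth) = 6; dotted quarter = 12; half = 16; sixteenth tied to thirty-second (sixteenth + thirty-second) = 3.
Total: 3 + 3 + 8 + 3 + 16 + 6 + 12 + 16 + 3 = 70.
70 ÷ 48 = 1 complete bar with 22 thirty-second notes remaining.

22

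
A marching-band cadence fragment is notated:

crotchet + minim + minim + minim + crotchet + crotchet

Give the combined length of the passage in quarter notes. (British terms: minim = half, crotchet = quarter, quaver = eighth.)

9

Convert each value to quarter notes: crotchet = 1; minim = 2; minim = 2; minim = 2; crotchet = 1; crotchet = 1.
Altogether 1 + 2 + 2 + 2 + 1 + 1 = 9 quarter notes.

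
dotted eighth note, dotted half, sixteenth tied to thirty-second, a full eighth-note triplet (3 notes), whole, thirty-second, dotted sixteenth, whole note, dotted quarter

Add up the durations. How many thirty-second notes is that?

121

Convert each value to thirty-second notes: dotted eighth note = 6; dotted half = 24; sixteenth tied to thirty-second (sixteenth + thirty-second) = 3; a full eighth-note triplet (3 notes) (three triplet eighths span one quarter) = 8; whole = 32; thirty-second = 1; dotted sixteenth = 3; whole note = 32; dotted quarter = 12.
Adding: 6 + 24 + 3 + 8 + 32 + 1 + 3 + 32 + 12 = 121 thirty-second notes.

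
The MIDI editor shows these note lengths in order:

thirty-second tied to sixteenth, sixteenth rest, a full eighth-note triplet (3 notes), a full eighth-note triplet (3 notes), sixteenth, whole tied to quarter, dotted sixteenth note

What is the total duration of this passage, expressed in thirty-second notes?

Convert each value to thirty-second notes: thirty-second tied to sixteenth (thirty-second + sixteenth) = 3; sixteenth rest = 2; a full eighth-note triplet (3 notes) (three triplet eighths span one quarter) = 8; a full eighth-note triplet (3 notes) (three triplet eighths span one quarter) = 8; sixteenth = 2; whole tied to quarter (whole + quarter) = 40; dotted sixteenth note = 3.
Altogether 3 + 2 + 8 + 8 + 2 + 40 + 3 = 66 thirty-second notes.

66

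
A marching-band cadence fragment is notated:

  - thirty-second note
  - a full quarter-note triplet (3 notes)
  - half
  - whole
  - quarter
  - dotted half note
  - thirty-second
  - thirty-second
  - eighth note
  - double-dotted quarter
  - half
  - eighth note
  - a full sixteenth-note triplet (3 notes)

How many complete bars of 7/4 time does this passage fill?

One bar of 7/4 = 56 thirty-second notes.
Convert each value to thirty-second notes: thirty-second note = 1; a full quarter-note triplet (3 notes) (three triplet quarters span one half) = 16; half = 16; whole = 32; quarter = 8; dotted half note = 24; thirty-second = 1; thirty-second = 1; eighth note = 4; double-dotted quarter = 14; half = 16; eighth note = 4; a full sixteenth-note triplet (3 notes) (three triplet sixteenths span one eighth) = 4.
Adding: 1 + 16 + 16 + 32 + 8 + 24 + 1 + 1 + 4 + 14 + 16 + 4 + 4 = 141.
141 ÷ 56 = 2 complete bars with 29 left over.

2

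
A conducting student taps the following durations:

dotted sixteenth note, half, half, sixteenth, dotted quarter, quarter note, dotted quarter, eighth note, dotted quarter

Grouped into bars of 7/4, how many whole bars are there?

One bar of 7/4 = 56 thirty-second notes.
Express everything in thirty-second notes: dotted sixteenth note = 3; half = 16; half = 16; sixteenth = 2; dotted quarter = 12; quarter note = 8; dotted quarter = 12; eighth note = 4; dotted quarter = 12.
Altogether 3 + 16 + 16 + 2 + 12 + 8 + 12 + 4 + 12 = 85.
85 ÷ 56 = 1 complete bar with 29 left over.

1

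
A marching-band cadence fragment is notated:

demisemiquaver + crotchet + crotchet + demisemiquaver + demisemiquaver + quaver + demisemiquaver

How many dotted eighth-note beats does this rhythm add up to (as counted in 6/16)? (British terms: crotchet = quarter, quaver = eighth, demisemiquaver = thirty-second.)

4

One dotted eighth-note beat = 6 thirty-second notes.
In thirty-second notes: demisemiquaver = 1; crotchet = 8; crotchet = 8; demisemiquaver = 1; demisemiquaver = 1; quaver = 4; demisemiquaver = 1.
Sum: 1 + 8 + 8 + 1 + 1 + 4 + 1 = 24.
24 ÷ 6 = 4 beats.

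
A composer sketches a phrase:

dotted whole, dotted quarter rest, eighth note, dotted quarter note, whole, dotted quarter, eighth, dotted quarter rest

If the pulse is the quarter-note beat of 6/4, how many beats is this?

One quarter-note beat = 2 eighth notes.
Convert each value to eighth notes: dotted whole = 12; dotted quarter rest = 3; eighth note = 1; dotted quarter note = 3; whole = 8; dotted quarter = 3; eighth = 1; dotted quarter rest = 3.
Total: 12 + 3 + 1 + 3 + 8 + 3 + 1 + 3 = 34.
34 ÷ 2 = 17 beats.

17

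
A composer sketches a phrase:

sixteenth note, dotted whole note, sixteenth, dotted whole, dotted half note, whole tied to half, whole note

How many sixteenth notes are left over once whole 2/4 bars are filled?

6

One bar of 2/4 = 8 sixteenth notes.
Express everything in sixteenth notes: sixteenth note = 1; dotted whole note = 24; sixteenth = 1; dotted whole = 24; dotted half note = 12; whole tied to half (whole + half) = 24; whole note = 16.
Adding: 1 + 24 + 1 + 24 + 12 + 24 + 16 = 102.
102 ÷ 8 = 12 complete bars with 6 sixteenth notes remaining.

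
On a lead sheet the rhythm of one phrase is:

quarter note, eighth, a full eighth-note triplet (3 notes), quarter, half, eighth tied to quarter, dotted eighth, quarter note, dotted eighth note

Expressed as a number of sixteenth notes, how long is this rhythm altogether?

38

In sixteenth notes: quarter note = 4; eighth = 2; a full eighth-note triplet (3 notes) (three triplet eighths span one quarter) = 4; quarter = 4; half = 8; eighth tied to quarter (eighth + quarter) = 6; dotted eighth = 3; quarter note = 4; dotted eighth note = 3.
Sum: 4 + 2 + 4 + 4 + 8 + 6 + 3 + 4 + 3 = 38 sixteenth notes.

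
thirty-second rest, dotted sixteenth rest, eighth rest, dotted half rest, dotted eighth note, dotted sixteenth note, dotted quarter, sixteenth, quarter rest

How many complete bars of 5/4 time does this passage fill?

1

One bar of 5/4 = 40 thirty-second notes.
Each duration in thirty-second notes: thirty-second rest = 1; dotted sixteenth rest = 3; eighth rest = 4; dotted half rest = 24; dotted eighth note = 6; dotted sixteenth note = 3; dotted quarter = 12; sixteenth = 2; quarter rest = 8.
Sum: 1 + 3 + 4 + 24 + 6 + 3 + 12 + 2 + 8 = 63.
63 ÷ 40 = 1 complete bar with 23 left over.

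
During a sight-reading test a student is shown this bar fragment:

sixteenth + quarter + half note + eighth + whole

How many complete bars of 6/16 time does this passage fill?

One bar of 6/16 = 6 sixteenth notes.
Working in sixteenth notes: sixteenth = 1; quarter = 4; half note = 8; eighth = 2; whole = 16.
Total: 1 + 4 + 8 + 2 + 16 = 31.
31 ÷ 6 = 5 complete bars with 1 left over.

5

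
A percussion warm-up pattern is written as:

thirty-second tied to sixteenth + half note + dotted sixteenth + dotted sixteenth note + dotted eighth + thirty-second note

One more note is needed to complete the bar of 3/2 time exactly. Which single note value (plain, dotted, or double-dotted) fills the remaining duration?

half note

The bar of 3/2 = 48 thirty-second notes.
In thirty-second notes: thirty-second tied to sixteenth (thirty-second + sixteenth) = 3; half note = 16; dotted sixteenth = 3; dotted sixteenth note = 3; dotted eighth = 6; thirty-second note = 1.
Total: 3 + 16 + 3 + 3 + 6 + 1 = 32.
Remaining: 48 − 32 = 16 thirty-second notes, which is a half note.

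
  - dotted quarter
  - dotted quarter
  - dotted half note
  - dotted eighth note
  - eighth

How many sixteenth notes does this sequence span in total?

Convert each value to sixteenth notes: dotted quarter = 6; dotted quarter = 6; dotted half note = 12; dotted eighth note = 3; eighth = 2.
Total: 6 + 6 + 12 + 3 + 2 = 29 sixteenth notes.

29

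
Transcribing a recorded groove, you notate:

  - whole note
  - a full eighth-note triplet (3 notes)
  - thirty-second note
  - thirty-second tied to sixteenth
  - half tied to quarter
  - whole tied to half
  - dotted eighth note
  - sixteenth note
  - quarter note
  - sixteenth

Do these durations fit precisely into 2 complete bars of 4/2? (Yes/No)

No

One bar of 4/2 = 64 thirty-second notes, so 2 bars = 128.
In thirty-second notes: whole note = 32; a full eighth-note triplet (3 notes) (three triplet eighths span one quarter) = 8; thirty-second note = 1; thirty-second tied to sixteenth (thirty-second + sixteenth) = 3; half tied to quarter (half + quarter) = 24; whole tied to half (whole + half) = 48; dotted eighth note = 6; sixteenth note = 2; quarter note = 8; sixteenth = 2.
Altogether 32 + 8 + 1 + 3 + 24 + 48 + 6 + 2 + 8 + 2 = 134.
134 exceeds 128, so the answer is No.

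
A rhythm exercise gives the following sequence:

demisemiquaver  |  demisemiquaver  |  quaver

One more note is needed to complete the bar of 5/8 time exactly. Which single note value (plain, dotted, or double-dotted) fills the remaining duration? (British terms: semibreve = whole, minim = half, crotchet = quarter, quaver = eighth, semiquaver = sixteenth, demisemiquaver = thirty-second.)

double-dotted quarter note

The bar of 5/8 = 20 thirty-second notes.
Working in thirty-second notes: demisemiquaver = 1; demisemiquaver = 1; quaver = 4.
Adding: 1 + 1 + 4 = 6.
Remaining: 20 − 6 = 14 thirty-second notes, which is a double-dotted quarter note.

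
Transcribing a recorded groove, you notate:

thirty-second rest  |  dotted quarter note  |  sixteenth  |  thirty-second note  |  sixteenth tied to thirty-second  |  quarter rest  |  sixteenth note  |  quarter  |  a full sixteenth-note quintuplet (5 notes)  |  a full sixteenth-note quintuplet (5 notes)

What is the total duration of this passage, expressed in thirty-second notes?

53

In thirty-second notes: thirty-second rest = 1; dotted quarter note = 12; sixteenth = 2; thirty-second note = 1; sixteenth tied to thirty-second (sixteenth + thirty-second) = 3; quarter rest = 8; sixteenth note = 2; quarter = 8; a full sixteenth-note quintuplet (5 notes) (five quintuplet sixteenths span one quarter) = 8; a full sixteenth-note quintuplet (5 notes) (five quintuplet sixteenths span one quarter) = 8.
Sum: 1 + 12 + 2 + 1 + 3 + 8 + 2 + 8 + 8 + 8 = 53 thirty-second notes.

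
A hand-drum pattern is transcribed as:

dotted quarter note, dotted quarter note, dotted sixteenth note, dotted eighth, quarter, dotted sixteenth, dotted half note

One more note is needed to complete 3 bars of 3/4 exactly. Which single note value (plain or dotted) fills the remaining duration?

eighth note

3 bars of 3/4 = 72 thirty-second notes.
In thirty-second notes: dotted quarter note = 12; dotted quarter note = 12; dotted sixteenth note = 3; dotted eighth = 6; quarter = 8; dotted sixteenth = 3; dotted half note = 24.
Total: 12 + 12 + 3 + 6 + 8 + 3 + 24 = 68.
Remaining: 72 − 68 = 4 thirty-second notes, which is a eighth note.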